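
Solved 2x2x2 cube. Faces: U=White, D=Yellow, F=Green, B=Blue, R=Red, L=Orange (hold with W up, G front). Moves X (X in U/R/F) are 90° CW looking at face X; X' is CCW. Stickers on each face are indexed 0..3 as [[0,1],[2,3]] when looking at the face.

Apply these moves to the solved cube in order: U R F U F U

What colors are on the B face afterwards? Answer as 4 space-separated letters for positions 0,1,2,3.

After move 1 (U): U=WWWW F=RRGG R=BBRR B=OOBB L=GGOO
After move 2 (R): R=RBRB U=WRWG F=RYGY D=YBYO B=WOWB
After move 3 (F): F=GRYY U=WROG R=WBGB D=RRYO L=GYOB
After move 4 (U): U=OWGR F=WBYY R=WOGB B=GYWB L=GROB
After move 5 (F): F=YWYB U=OWBR R=GORB D=GWYO L=GROR
After move 6 (U): U=BORW F=GOYB R=GYRB B=GRWB L=YWOR
Query: B face = GRWB

Answer: G R W B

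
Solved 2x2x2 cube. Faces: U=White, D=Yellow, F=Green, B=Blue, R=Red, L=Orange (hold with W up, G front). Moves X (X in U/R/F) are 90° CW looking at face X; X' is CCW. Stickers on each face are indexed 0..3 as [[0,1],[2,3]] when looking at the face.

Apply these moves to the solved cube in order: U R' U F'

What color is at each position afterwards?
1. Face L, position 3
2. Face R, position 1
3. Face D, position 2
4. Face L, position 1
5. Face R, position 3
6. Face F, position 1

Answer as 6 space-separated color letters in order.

After move 1 (U): U=WWWW F=RRGG R=BBRR B=OOBB L=GGOO
After move 2 (R'): R=BRBR U=WBWO F=RWGW D=YRYG B=YOYB
After move 3 (U): U=WWOB F=BRGW R=YOBR B=GGYB L=RWOO
After move 4 (F'): F=RWBG U=WWYB R=ROYR D=WOYG L=RBOO
Query 1: L[3] = O
Query 2: R[1] = O
Query 3: D[2] = Y
Query 4: L[1] = B
Query 5: R[3] = R
Query 6: F[1] = W

Answer: O O Y B R W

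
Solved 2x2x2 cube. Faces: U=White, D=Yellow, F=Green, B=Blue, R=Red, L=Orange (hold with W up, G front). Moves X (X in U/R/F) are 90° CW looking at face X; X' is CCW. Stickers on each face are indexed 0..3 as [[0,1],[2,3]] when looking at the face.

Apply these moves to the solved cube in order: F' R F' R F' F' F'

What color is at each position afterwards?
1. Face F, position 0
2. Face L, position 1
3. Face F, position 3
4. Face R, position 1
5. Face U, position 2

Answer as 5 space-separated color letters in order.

Answer: G W W B R

Derivation:
After move 1 (F'): F=GGGG U=WWRR R=YRYR D=OOYY L=OWOW
After move 2 (R): R=YYRR U=WGRG F=GOGY D=OBYB B=RBWB
After move 3 (F'): F=OYGG U=WGYR R=BYOR D=WWYB L=OGOR
After move 4 (R): R=OBRY U=WYYG F=OWGB D=WWYR B=RBGB
After move 5 (F'): F=WBOG U=WYOR R=WBWY D=GRYR L=OGOY
After move 6 (F'): F=BGWO U=WYWW R=RBGY D=GYYR L=OROO
After move 7 (F'): F=GOBW U=WYRG R=YBGY D=ROYR L=OWOW
Query 1: F[0] = G
Query 2: L[1] = W
Query 3: F[3] = W
Query 4: R[1] = B
Query 5: U[2] = R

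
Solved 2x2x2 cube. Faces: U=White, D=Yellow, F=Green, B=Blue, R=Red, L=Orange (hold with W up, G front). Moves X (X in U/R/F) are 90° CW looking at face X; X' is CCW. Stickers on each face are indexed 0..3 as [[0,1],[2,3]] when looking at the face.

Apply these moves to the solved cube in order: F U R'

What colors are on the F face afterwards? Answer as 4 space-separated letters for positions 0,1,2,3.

Answer: W W G W

Derivation:
After move 1 (F): F=GGGG U=WWOO R=WRWR D=RRYY L=OYOY
After move 2 (U): U=OWOW F=WRGG R=BBWR B=OYBB L=GGOY
After move 3 (R'): R=BRBW U=OBOO F=WWGW D=RRYG B=YYRB
Query: F face = WWGW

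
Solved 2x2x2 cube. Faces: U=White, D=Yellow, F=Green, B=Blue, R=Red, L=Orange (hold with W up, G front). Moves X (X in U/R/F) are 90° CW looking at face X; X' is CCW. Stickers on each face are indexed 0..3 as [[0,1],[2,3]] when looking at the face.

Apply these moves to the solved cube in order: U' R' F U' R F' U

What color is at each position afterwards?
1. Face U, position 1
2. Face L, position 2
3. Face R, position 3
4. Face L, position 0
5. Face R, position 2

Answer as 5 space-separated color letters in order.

After move 1 (U'): U=WWWW F=OOGG R=GGRR B=RRBB L=BBOO
After move 2 (R'): R=GRGR U=WBWR F=OWGW D=YOYG B=YRYB
After move 3 (F): F=GOWW U=WBOB R=WRRR D=GGYG L=BYOO
After move 4 (U'): U=BBWO F=BYWW R=GORR B=WRYB L=YROO
After move 5 (R): R=RGRO U=BYWW F=BGWG D=GYYW B=ORBB
After move 6 (F'): F=GGBW U=BYRR R=YGGO D=ROYW L=YWOW
After move 7 (U): U=RBRY F=YGBW R=ORGO B=YWBB L=GGOW
Query 1: U[1] = B
Query 2: L[2] = O
Query 3: R[3] = O
Query 4: L[0] = G
Query 5: R[2] = G

Answer: B O O G G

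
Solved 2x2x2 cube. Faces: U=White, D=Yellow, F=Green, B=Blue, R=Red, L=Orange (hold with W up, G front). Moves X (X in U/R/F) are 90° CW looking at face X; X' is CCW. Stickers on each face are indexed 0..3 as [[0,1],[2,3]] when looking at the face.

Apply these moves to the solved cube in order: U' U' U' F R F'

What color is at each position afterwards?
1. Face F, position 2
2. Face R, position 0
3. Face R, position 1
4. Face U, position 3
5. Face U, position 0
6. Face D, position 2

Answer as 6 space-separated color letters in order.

After move 1 (U'): U=WWWW F=OOGG R=GGRR B=RRBB L=BBOO
After move 2 (U'): U=WWWW F=BBGG R=OORR B=GGBB L=RROO
After move 3 (U'): U=WWWW F=RRGG R=BBRR B=OOBB L=GGOO
After move 4 (F): F=GRGR U=WWOG R=WBWR D=RBYY L=GYOY
After move 5 (R): R=WWRB U=WROR F=GBGY D=RBYO B=GOWB
After move 6 (F'): F=BYGG U=WRWR R=BWRB D=YYYO L=GROO
Query 1: F[2] = G
Query 2: R[0] = B
Query 3: R[1] = W
Query 4: U[3] = R
Query 5: U[0] = W
Query 6: D[2] = Y

Answer: G B W R W Y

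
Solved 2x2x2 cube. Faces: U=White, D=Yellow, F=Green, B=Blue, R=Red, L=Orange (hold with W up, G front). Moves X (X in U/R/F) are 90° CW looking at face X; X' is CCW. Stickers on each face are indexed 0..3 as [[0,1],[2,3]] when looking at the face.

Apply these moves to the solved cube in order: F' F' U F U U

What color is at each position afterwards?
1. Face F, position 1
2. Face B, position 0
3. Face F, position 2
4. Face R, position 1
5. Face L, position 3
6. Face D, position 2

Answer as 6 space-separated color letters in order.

After move 1 (F'): F=GGGG U=WWRR R=YRYR D=OOYY L=OWOW
After move 2 (F'): F=GGGG U=WWYY R=OROR D=WWYY L=OROR
After move 3 (U): U=YWYW F=ORGG R=BBOR B=ORBB L=GGOR
After move 4 (F): F=GOGR U=YWRG R=YBWR D=OBYY L=GWOW
After move 5 (U): U=RYGW F=YBGR R=ORWR B=GWBB L=GOOW
After move 6 (U): U=GRWY F=ORGR R=GWWR B=GOBB L=YBOW
Query 1: F[1] = R
Query 2: B[0] = G
Query 3: F[2] = G
Query 4: R[1] = W
Query 5: L[3] = W
Query 6: D[2] = Y

Answer: R G G W W Y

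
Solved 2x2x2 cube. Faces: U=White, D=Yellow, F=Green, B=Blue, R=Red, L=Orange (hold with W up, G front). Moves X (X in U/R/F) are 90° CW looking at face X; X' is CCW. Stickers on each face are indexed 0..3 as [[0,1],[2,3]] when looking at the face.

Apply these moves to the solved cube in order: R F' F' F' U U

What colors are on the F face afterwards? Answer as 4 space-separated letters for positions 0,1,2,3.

After move 1 (R): R=RRRR U=WGWG F=GYGY D=YBYB B=WBWB
After move 2 (F'): F=YYGG U=WGRR R=BRYR D=OOYB L=OGOW
After move 3 (F'): F=YGYG U=WGBY R=OROR D=GWYB L=OROR
After move 4 (F'): F=GGYY U=WGOO R=WRGR D=RRYB L=OYOB
After move 5 (U): U=OWOG F=WRYY R=WBGR B=OYWB L=GGOB
After move 6 (U): U=OOGW F=WBYY R=OYGR B=GGWB L=WROB
Query: F face = WBYY

Answer: W B Y Y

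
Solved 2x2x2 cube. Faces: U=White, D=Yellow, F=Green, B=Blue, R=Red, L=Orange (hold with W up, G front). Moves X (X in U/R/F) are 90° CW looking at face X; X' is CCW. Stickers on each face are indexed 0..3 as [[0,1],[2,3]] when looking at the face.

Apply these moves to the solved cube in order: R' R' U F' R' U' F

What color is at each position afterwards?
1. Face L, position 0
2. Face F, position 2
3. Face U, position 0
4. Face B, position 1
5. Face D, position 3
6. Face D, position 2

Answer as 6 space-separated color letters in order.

After move 1 (R'): R=RRRR U=WBWB F=GWGW D=YGYG B=YBYB
After move 2 (R'): R=RRRR U=WYWY F=GBGB D=YWYW B=GBGB
After move 3 (U): U=WWYY F=RRGB R=GBRR B=OOGB L=GBOO
After move 4 (F'): F=RBRG U=WWGR R=WBYR D=BOYW L=GYOY
After move 5 (R'): R=BRWY U=WGGO F=RWRR D=BBYG B=WOOB
After move 6 (U'): U=GOWG F=GYRR R=RWWY B=BROB L=WOOY
After move 7 (F): F=RGRY U=GOYO R=WWGY D=WRYG L=WBOB
Query 1: L[0] = W
Query 2: F[2] = R
Query 3: U[0] = G
Query 4: B[1] = R
Query 5: D[3] = G
Query 6: D[2] = Y

Answer: W R G R G Y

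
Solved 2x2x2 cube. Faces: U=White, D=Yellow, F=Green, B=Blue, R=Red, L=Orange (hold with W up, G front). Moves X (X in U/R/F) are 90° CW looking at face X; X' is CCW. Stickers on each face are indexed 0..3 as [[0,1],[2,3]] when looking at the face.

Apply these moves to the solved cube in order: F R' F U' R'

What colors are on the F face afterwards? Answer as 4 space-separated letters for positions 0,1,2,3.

After move 1 (F): F=GGGG U=WWOO R=WRWR D=RRYY L=OYOY
After move 2 (R'): R=RRWW U=WBOB F=GWGO D=RGYG B=YBRB
After move 3 (F): F=GGOW U=WBYY R=ORBW D=WRYG L=OROG
After move 4 (U'): U=BYWY F=OROW R=GGBW B=ORRB L=YBOG
After move 5 (R'): R=GWGB U=BRWO F=OYOY D=WRYW B=GRRB
Query: F face = OYOY

Answer: O Y O Y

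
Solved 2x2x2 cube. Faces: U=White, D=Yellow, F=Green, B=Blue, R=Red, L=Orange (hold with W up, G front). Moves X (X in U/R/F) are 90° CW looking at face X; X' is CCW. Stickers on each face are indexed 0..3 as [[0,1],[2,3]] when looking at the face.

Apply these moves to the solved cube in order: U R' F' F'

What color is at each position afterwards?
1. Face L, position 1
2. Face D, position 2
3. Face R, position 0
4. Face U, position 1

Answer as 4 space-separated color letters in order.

Answer: B Y O B

Derivation:
After move 1 (U): U=WWWW F=RRGG R=BBRR B=OOBB L=GGOO
After move 2 (R'): R=BRBR U=WBWO F=RWGW D=YRYG B=YOYB
After move 3 (F'): F=WWRG U=WBBB R=RRYR D=GOYG L=GOOW
After move 4 (F'): F=WGWR U=WBRY R=ORGR D=OWYG L=GBOB
Query 1: L[1] = B
Query 2: D[2] = Y
Query 3: R[0] = O
Query 4: U[1] = B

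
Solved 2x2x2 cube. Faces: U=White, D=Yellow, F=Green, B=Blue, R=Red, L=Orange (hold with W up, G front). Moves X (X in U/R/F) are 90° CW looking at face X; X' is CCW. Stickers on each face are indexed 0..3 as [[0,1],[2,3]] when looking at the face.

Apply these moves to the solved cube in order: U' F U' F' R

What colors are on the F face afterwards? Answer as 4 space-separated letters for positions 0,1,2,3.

After move 1 (U'): U=WWWW F=OOGG R=GGRR B=RRBB L=BBOO
After move 2 (F): F=GOGO U=WWOB R=WGWR D=RGYY L=BYOY
After move 3 (U'): U=WBWO F=BYGO R=GOWR B=WGBB L=RROY
After move 4 (F'): F=YOBG U=WBGW R=GORR D=RYYY L=ROOW
After move 5 (R): R=RGRO U=WOGG F=YYBY D=RBYW B=WGBB
Query: F face = YYBY

Answer: Y Y B Y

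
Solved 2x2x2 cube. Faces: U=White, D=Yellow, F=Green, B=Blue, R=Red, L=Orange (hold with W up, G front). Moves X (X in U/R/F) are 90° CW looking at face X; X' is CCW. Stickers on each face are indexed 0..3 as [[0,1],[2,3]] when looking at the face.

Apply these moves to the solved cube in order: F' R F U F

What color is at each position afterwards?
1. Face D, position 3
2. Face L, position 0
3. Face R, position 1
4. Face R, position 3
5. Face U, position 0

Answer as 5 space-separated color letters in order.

After move 1 (F'): F=GGGG U=WWRR R=YRYR D=OOYY L=OWOW
After move 2 (R): R=YYRR U=WGRG F=GOGY D=OBYB B=RBWB
After move 3 (F): F=GGYO U=WGWW R=RYGR D=RYYB L=OOOB
After move 4 (U): U=WWWG F=RYYO R=RBGR B=OOWB L=GGOB
After move 5 (F): F=YROY U=WWBG R=WBGR D=GRYB L=GROY
Query 1: D[3] = B
Query 2: L[0] = G
Query 3: R[1] = B
Query 4: R[3] = R
Query 5: U[0] = W

Answer: B G B R W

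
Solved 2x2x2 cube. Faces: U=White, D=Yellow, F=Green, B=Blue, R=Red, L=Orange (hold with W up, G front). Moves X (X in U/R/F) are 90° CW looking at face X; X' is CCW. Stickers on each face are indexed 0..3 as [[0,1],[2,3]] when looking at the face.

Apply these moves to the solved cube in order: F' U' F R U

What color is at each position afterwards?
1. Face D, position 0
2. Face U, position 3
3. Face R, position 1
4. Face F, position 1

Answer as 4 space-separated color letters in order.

Answer: Y O R W

Derivation:
After move 1 (F'): F=GGGG U=WWRR R=YRYR D=OOYY L=OWOW
After move 2 (U'): U=WRWR F=OWGG R=GGYR B=YRBB L=BBOW
After move 3 (F): F=GOGW U=WRWB R=WGRR D=YGYY L=BOOO
After move 4 (R): R=RWRG U=WOWW F=GGGY D=YBYY B=BRRB
After move 5 (U): U=WWWO F=RWGY R=BRRG B=BORB L=GGOO
Query 1: D[0] = Y
Query 2: U[3] = O
Query 3: R[1] = R
Query 4: F[1] = W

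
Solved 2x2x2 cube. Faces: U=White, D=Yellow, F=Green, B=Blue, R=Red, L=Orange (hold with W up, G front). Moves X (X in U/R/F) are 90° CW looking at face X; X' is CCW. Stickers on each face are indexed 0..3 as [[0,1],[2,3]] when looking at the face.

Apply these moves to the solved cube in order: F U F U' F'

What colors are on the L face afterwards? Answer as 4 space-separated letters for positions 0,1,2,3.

After move 1 (F): F=GGGG U=WWOO R=WRWR D=RRYY L=OYOY
After move 2 (U): U=OWOW F=WRGG R=BBWR B=OYBB L=GGOY
After move 3 (F): F=GWGR U=OWYG R=OBWR D=WBYY L=GROR
After move 4 (U'): U=WGOY F=GRGR R=GWWR B=OBBB L=OYOR
After move 5 (F'): F=RRGG U=WGGW R=BWWR D=YRYY L=OYOO
Query: L face = OYOO

Answer: O Y O O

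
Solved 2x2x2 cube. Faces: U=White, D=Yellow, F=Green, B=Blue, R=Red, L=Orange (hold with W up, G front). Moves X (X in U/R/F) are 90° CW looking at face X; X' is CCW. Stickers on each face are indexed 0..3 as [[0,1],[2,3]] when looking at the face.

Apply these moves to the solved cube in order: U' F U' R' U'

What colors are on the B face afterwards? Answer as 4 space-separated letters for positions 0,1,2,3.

Answer: O R G B

Derivation:
After move 1 (U'): U=WWWW F=OOGG R=GGRR B=RRBB L=BBOO
After move 2 (F): F=GOGO U=WWOB R=WGWR D=RGYY L=BYOY
After move 3 (U'): U=WBWO F=BYGO R=GOWR B=WGBB L=RROY
After move 4 (R'): R=ORGW U=WBWW F=BBGO D=RYYO B=YGGB
After move 5 (U'): U=BWWW F=RRGO R=BBGW B=ORGB L=YGOY
Query: B face = ORGB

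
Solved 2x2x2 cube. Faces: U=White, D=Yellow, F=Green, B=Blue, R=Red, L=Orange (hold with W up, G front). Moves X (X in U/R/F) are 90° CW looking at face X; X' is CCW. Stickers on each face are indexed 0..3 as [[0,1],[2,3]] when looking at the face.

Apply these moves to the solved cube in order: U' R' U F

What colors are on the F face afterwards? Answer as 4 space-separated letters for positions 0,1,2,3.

Answer: G G W R

Derivation:
After move 1 (U'): U=WWWW F=OOGG R=GGRR B=RRBB L=BBOO
After move 2 (R'): R=GRGR U=WBWR F=OWGW D=YOYG B=YRYB
After move 3 (U): U=WWRB F=GRGW R=YRGR B=BBYB L=OWOO
After move 4 (F): F=GGWR U=WWOW R=RRBR D=GYYG L=OYOO
Query: F face = GGWR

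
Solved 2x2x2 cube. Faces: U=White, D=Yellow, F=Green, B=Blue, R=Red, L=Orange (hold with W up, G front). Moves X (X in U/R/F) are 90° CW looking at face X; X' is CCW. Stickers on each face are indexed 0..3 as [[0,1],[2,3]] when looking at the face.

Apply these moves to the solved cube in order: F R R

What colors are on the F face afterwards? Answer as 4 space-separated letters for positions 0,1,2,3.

After move 1 (F): F=GGGG U=WWOO R=WRWR D=RRYY L=OYOY
After move 2 (R): R=WWRR U=WGOG F=GRGY D=RBYB B=OBWB
After move 3 (R): R=RWRW U=WROY F=GBGB D=RWYO B=GBGB
Query: F face = GBGB

Answer: G B G B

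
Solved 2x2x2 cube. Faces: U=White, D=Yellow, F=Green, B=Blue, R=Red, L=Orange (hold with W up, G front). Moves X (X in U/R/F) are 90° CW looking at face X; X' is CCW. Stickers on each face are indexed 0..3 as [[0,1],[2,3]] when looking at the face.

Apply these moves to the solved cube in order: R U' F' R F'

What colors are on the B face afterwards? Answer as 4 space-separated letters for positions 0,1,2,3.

Answer: R R G B

Derivation:
After move 1 (R): R=RRRR U=WGWG F=GYGY D=YBYB B=WBWB
After move 2 (U'): U=GGWW F=OOGY R=GYRR B=RRWB L=WBOO
After move 3 (F'): F=OYOG U=GGGR R=BYYR D=BOYB L=WWOW
After move 4 (R): R=YBRY U=GYGG F=OOOB D=BWYR B=RRGB
After move 5 (F'): F=OBOO U=GYYR R=WBBY D=WWYR L=WGOG
Query: B face = RRGB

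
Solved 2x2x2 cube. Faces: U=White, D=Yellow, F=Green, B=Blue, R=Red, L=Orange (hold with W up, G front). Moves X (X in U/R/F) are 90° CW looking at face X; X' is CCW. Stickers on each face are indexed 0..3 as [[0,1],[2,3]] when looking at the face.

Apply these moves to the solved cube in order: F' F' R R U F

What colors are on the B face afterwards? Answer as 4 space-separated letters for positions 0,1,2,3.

After move 1 (F'): F=GGGG U=WWRR R=YRYR D=OOYY L=OWOW
After move 2 (F'): F=GGGG U=WWYY R=OROR D=WWYY L=OROR
After move 3 (R): R=OORR U=WGYG F=GWGY D=WBYB B=YBWB
After move 4 (R): R=RORO U=WWYY F=GBGB D=WWYY B=GBGB
After move 5 (U): U=YWYW F=ROGB R=GBRO B=ORGB L=GBOR
After move 6 (F): F=GRBO U=YWRB R=YBWO D=RGYY L=GWOW
Query: B face = ORGB

Answer: O R G B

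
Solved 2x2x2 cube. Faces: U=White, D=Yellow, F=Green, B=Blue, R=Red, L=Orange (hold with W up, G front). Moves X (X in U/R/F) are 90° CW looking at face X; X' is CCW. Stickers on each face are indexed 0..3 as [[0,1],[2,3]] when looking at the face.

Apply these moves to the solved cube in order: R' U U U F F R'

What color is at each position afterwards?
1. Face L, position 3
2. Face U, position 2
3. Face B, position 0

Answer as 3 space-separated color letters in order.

After move 1 (R'): R=RRRR U=WBWB F=GWGW D=YGYG B=YBYB
After move 2 (U): U=WWBB F=RRGW R=YBRR B=OOYB L=GWOO
After move 3 (U): U=BWBW F=YBGW R=OORR B=GWYB L=RROO
After move 4 (U): U=BBWW F=OOGW R=GWRR B=RRYB L=YBOO
After move 5 (F): F=GOWO U=BBOB R=WWWR D=RGYG L=YYOG
After move 6 (F): F=WGOO U=BBGY R=OWBR D=WWYG L=YROG
After move 7 (R'): R=WROB U=BYGR F=WBOY D=WGYO B=GRWB
Query 1: L[3] = G
Query 2: U[2] = G
Query 3: B[0] = G

Answer: G G G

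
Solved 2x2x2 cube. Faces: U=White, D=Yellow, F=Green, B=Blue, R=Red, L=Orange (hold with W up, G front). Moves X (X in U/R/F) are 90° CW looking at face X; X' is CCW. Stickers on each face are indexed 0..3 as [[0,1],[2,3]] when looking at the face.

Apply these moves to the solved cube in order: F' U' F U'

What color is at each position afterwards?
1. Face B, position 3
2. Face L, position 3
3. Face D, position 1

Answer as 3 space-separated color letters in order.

After move 1 (F'): F=GGGG U=WWRR R=YRYR D=OOYY L=OWOW
After move 2 (U'): U=WRWR F=OWGG R=GGYR B=YRBB L=BBOW
After move 3 (F): F=GOGW U=WRWB R=WGRR D=YGYY L=BOOO
After move 4 (U'): U=RBWW F=BOGW R=GORR B=WGBB L=YROO
Query 1: B[3] = B
Query 2: L[3] = O
Query 3: D[1] = G

Answer: B O G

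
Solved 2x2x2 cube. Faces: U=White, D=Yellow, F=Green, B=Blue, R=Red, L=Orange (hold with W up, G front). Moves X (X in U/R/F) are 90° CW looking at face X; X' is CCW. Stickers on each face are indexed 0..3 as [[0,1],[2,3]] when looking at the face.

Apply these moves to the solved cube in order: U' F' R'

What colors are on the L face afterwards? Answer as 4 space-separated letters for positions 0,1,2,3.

After move 1 (U'): U=WWWW F=OOGG R=GGRR B=RRBB L=BBOO
After move 2 (F'): F=OGOG U=WWGR R=YGYR D=BOYY L=BWOW
After move 3 (R'): R=GRYY U=WBGR F=OWOR D=BGYG B=YROB
Query: L face = BWOW

Answer: B W O W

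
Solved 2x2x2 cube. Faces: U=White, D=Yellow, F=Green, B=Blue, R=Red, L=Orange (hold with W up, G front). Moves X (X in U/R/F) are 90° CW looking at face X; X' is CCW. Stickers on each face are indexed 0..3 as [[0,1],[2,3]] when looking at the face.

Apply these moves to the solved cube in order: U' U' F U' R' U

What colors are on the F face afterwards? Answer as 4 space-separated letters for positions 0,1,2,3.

After move 1 (U'): U=WWWW F=OOGG R=GGRR B=RRBB L=BBOO
After move 2 (U'): U=WWWW F=BBGG R=OORR B=GGBB L=RROO
After move 3 (F): F=GBGB U=WWOR R=WOWR D=ROYY L=RYOY
After move 4 (U'): U=WRWO F=RYGB R=GBWR B=WOBB L=GGOY
After move 5 (R'): R=BRGW U=WBWW F=RRGO D=RYYB B=YOOB
After move 6 (U): U=WWWB F=BRGO R=YOGW B=GGOB L=RROY
Query: F face = BRGO

Answer: B R G O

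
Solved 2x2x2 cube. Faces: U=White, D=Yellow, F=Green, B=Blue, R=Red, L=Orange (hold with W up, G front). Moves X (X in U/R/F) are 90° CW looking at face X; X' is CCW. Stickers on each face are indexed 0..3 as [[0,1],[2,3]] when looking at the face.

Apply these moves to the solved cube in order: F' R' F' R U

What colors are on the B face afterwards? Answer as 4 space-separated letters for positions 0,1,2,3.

Answer: O B B B

Derivation:
After move 1 (F'): F=GGGG U=WWRR R=YRYR D=OOYY L=OWOW
After move 2 (R'): R=RRYY U=WBRB F=GWGR D=OGYG B=YBOB
After move 3 (F'): F=WRGG U=WBRY R=GROY D=WWYG L=OBOR
After move 4 (R): R=OGYR U=WRRG F=WWGG D=WOYY B=YBBB
After move 5 (U): U=RWGR F=OGGG R=YBYR B=OBBB L=WWOR
Query: B face = OBBB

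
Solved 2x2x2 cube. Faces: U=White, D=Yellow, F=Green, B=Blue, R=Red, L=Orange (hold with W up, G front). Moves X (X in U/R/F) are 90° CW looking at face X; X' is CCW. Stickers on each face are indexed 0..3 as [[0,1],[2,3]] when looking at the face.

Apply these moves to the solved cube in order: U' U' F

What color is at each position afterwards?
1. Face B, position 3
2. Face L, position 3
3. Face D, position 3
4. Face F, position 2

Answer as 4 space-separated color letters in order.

Answer: B Y Y G

Derivation:
After move 1 (U'): U=WWWW F=OOGG R=GGRR B=RRBB L=BBOO
After move 2 (U'): U=WWWW F=BBGG R=OORR B=GGBB L=RROO
After move 3 (F): F=GBGB U=WWOR R=WOWR D=ROYY L=RYOY
Query 1: B[3] = B
Query 2: L[3] = Y
Query 3: D[3] = Y
Query 4: F[2] = G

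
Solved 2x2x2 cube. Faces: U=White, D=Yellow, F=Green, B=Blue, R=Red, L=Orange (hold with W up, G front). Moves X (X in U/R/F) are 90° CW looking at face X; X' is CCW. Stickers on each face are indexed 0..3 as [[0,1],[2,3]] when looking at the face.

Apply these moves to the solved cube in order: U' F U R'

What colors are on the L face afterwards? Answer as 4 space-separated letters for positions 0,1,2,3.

After move 1 (U'): U=WWWW F=OOGG R=GGRR B=RRBB L=BBOO
After move 2 (F): F=GOGO U=WWOB R=WGWR D=RGYY L=BYOY
After move 3 (U): U=OWBW F=WGGO R=RRWR B=BYBB L=GOOY
After move 4 (R'): R=RRRW U=OBBB F=WWGW D=RGYO B=YYGB
Query: L face = GOOY

Answer: G O O Y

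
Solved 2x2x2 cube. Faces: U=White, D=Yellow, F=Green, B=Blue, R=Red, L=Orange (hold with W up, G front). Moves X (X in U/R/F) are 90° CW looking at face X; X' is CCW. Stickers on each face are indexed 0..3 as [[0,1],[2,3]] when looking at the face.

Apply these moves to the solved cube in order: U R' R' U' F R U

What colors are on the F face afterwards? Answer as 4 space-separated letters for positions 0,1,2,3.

Answer: W W O W

Derivation:
After move 1 (U): U=WWWW F=RRGG R=BBRR B=OOBB L=GGOO
After move 2 (R'): R=BRBR U=WBWO F=RWGW D=YRYG B=YOYB
After move 3 (R'): R=RRBB U=WYWY F=RBGO D=YWYW B=GORB
After move 4 (U'): U=YYWW F=GGGO R=RBBB B=RRRB L=GOOO
After move 5 (F): F=GGOG U=YYOO R=WBWB D=BRYW L=GYOW
After move 6 (R): R=WWBB U=YGOG F=GROW D=BRYR B=ORYB
After move 7 (U): U=OYGG F=WWOW R=ORBB B=GYYB L=GROW
Query: F face = WWOW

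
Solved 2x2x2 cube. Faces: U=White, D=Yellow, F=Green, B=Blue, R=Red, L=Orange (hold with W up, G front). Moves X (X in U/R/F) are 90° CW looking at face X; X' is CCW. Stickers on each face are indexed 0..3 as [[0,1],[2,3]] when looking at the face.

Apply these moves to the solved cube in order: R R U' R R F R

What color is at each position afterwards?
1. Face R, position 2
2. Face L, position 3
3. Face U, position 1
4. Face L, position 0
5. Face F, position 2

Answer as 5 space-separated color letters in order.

After move 1 (R): R=RRRR U=WGWG F=GYGY D=YBYB B=WBWB
After move 2 (R): R=RRRR U=WYWY F=GBGB D=YWYW B=GBGB
After move 3 (U'): U=YYWW F=OOGB R=GBRR B=RRGB L=GBOO
After move 4 (R): R=RGRB U=YOWB F=OWGW D=YGYR B=WRYB
After move 5 (R): R=RRBG U=YWWW F=OGGR D=YYYW B=BROB
After move 6 (F): F=GORG U=YWOB R=WRWG D=BRYW L=GYOY
After move 7 (R): R=WWGR U=YOOG F=GRRW D=BOYB B=BRWB
Query 1: R[2] = G
Query 2: L[3] = Y
Query 3: U[1] = O
Query 4: L[0] = G
Query 5: F[2] = R

Answer: G Y O G R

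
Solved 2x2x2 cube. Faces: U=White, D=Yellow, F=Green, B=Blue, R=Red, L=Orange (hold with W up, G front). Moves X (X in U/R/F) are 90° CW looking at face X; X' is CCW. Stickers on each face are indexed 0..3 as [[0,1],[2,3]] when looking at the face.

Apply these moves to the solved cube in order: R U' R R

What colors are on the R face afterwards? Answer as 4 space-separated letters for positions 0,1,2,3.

After move 1 (R): R=RRRR U=WGWG F=GYGY D=YBYB B=WBWB
After move 2 (U'): U=GGWW F=OOGY R=GYRR B=RRWB L=WBOO
After move 3 (R): R=RGRY U=GOWY F=OBGB D=YWYR B=WRGB
After move 4 (R): R=RRYG U=GBWB F=OWGR D=YGYW B=YROB
Query: R face = RRYG

Answer: R R Y G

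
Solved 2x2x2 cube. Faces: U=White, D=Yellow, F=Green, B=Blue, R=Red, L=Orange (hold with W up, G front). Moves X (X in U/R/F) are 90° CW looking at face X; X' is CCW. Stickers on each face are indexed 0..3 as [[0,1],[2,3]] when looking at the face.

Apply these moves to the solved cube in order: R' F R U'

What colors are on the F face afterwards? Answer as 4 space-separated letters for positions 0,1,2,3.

After move 1 (R'): R=RRRR U=WBWB F=GWGW D=YGYG B=YBYB
After move 2 (F): F=GGWW U=WBOO R=WRBR D=RRYG L=OYOG
After move 3 (R): R=BWRR U=WGOW F=GRWG D=RYYY B=OBBB
After move 4 (U'): U=GWWO F=OYWG R=GRRR B=BWBB L=OBOG
Query: F face = OYWG

Answer: O Y W G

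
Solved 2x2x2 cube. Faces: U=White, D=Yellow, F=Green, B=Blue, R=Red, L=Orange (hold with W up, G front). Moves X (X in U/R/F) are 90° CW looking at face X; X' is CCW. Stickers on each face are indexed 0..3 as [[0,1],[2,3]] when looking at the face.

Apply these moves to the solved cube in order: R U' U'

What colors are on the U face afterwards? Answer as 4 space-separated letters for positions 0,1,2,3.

After move 1 (R): R=RRRR U=WGWG F=GYGY D=YBYB B=WBWB
After move 2 (U'): U=GGWW F=OOGY R=GYRR B=RRWB L=WBOO
After move 3 (U'): U=GWGW F=WBGY R=OORR B=GYWB L=RROO
Query: U face = GWGW

Answer: G W G W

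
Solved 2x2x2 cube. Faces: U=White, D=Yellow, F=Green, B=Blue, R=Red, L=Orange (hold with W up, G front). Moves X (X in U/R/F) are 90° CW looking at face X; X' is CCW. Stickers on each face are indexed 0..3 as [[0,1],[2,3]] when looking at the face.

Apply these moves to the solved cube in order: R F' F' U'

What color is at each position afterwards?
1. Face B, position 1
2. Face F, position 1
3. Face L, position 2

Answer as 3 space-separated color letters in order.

Answer: R R O

Derivation:
After move 1 (R): R=RRRR U=WGWG F=GYGY D=YBYB B=WBWB
After move 2 (F'): F=YYGG U=WGRR R=BRYR D=OOYB L=OGOW
After move 3 (F'): F=YGYG U=WGBY R=OROR D=GWYB L=OROR
After move 4 (U'): U=GYWB F=ORYG R=YGOR B=ORWB L=WBOR
Query 1: B[1] = R
Query 2: F[1] = R
Query 3: L[2] = O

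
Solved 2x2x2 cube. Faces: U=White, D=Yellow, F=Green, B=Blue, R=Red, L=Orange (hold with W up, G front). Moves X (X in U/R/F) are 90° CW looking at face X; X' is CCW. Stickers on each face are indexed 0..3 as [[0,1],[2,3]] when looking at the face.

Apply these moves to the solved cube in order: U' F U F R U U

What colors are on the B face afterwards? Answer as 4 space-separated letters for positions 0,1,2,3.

After move 1 (U'): U=WWWW F=OOGG R=GGRR B=RRBB L=BBOO
After move 2 (F): F=GOGO U=WWOB R=WGWR D=RGYY L=BYOY
After move 3 (U): U=OWBW F=WGGO R=RRWR B=BYBB L=GOOY
After move 4 (F): F=GWOG U=OWYO R=BRWR D=WRYY L=GROG
After move 5 (R): R=WBRR U=OWYG F=GROY D=WBYB B=OYWB
After move 6 (U): U=YOGW F=WBOY R=OYRR B=GRWB L=GROG
After move 7 (U): U=GYWO F=OYOY R=GRRR B=GRWB L=WBOG
Query: B face = GRWB

Answer: G R W B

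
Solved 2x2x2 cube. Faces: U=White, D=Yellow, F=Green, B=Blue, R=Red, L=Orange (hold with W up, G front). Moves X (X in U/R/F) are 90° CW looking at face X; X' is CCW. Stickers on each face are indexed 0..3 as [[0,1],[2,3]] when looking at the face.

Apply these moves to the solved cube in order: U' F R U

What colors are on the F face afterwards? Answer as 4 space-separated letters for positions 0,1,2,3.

After move 1 (U'): U=WWWW F=OOGG R=GGRR B=RRBB L=BBOO
After move 2 (F): F=GOGO U=WWOB R=WGWR D=RGYY L=BYOY
After move 3 (R): R=WWRG U=WOOO F=GGGY D=RBYR B=BRWB
After move 4 (U): U=OWOO F=WWGY R=BRRG B=BYWB L=GGOY
Query: F face = WWGY

Answer: W W G Y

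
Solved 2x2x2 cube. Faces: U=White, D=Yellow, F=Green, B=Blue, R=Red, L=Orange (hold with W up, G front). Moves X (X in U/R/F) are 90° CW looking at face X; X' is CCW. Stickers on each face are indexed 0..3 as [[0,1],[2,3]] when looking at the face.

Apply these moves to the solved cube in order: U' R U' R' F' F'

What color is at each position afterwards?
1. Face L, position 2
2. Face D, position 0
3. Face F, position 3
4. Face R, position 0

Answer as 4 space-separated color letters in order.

After move 1 (U'): U=WWWW F=OOGG R=GGRR B=RRBB L=BBOO
After move 2 (R): R=RGRG U=WOWG F=OYGY D=YBYR B=WRWB
After move 3 (U'): U=OGWW F=BBGY R=OYRG B=RGWB L=WROO
After move 4 (R'): R=YGOR U=OWWR F=BGGW D=YBYY B=RGBB
After move 5 (F'): F=GWBG U=OWYO R=BGYR D=ROYY L=WROW
After move 6 (F'): F=WGGB U=OWBY R=OGRR D=RWYY L=WOOY
Query 1: L[2] = O
Query 2: D[0] = R
Query 3: F[3] = B
Query 4: R[0] = O

Answer: O R B O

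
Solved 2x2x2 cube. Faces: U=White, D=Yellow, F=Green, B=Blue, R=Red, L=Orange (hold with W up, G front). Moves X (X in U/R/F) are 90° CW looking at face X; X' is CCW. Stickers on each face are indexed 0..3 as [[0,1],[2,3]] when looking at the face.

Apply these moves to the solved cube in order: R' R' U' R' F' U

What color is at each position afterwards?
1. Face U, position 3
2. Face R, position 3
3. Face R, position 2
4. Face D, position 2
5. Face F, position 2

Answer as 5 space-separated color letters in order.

After move 1 (R'): R=RRRR U=WBWB F=GWGW D=YGYG B=YBYB
After move 2 (R'): R=RRRR U=WYWY F=GBGB D=YWYW B=GBGB
After move 3 (U'): U=YYWW F=OOGB R=GBRR B=RRGB L=GBOO
After move 4 (R'): R=BRGR U=YGWR F=OYGW D=YOYB B=WRWB
After move 5 (F'): F=YWOG U=YGBG R=ORYR D=BOYB L=GROW
After move 6 (U): U=BYGG F=OROG R=WRYR B=GRWB L=YWOW
Query 1: U[3] = G
Query 2: R[3] = R
Query 3: R[2] = Y
Query 4: D[2] = Y
Query 5: F[2] = O

Answer: G R Y Y O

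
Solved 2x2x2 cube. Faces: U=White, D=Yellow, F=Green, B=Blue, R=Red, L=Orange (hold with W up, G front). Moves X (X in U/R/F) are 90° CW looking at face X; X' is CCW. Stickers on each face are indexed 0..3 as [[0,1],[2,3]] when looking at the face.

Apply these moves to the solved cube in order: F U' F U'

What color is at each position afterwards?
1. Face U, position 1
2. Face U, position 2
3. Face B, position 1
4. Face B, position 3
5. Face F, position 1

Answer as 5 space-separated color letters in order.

Answer: B W G B R

Derivation:
After move 1 (F): F=GGGG U=WWOO R=WRWR D=RRYY L=OYOY
After move 2 (U'): U=WOWO F=OYGG R=GGWR B=WRBB L=BBOY
After move 3 (F): F=GOGY U=WOYB R=WGOR D=WGYY L=BROR
After move 4 (U'): U=OBWY F=BRGY R=GOOR B=WGBB L=WROR
Query 1: U[1] = B
Query 2: U[2] = W
Query 3: B[1] = G
Query 4: B[3] = B
Query 5: F[1] = R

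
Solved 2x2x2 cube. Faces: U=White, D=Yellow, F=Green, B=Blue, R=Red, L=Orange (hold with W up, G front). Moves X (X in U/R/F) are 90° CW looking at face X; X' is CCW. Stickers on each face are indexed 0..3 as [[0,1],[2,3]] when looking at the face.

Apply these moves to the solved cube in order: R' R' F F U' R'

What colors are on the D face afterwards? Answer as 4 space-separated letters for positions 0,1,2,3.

Answer: Y R Y G

Derivation:
After move 1 (R'): R=RRRR U=WBWB F=GWGW D=YGYG B=YBYB
After move 2 (R'): R=RRRR U=WYWY F=GBGB D=YWYW B=GBGB
After move 3 (F): F=GGBB U=WYOO R=WRYR D=RRYW L=OYOW
After move 4 (F): F=BGBG U=WYWY R=OROR D=YWYW L=OROR
After move 5 (U'): U=YYWW F=ORBG R=BGOR B=ORGB L=GBOR
After move 6 (R'): R=GRBO U=YGWO F=OYBW D=YRYG B=WRWB
Query: D face = YRYG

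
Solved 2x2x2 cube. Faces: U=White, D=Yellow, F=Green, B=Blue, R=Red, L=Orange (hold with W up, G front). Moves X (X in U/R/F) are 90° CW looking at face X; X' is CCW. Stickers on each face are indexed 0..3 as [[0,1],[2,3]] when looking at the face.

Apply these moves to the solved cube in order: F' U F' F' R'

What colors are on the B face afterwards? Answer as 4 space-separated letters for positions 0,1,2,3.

After move 1 (F'): F=GGGG U=WWRR R=YRYR D=OOYY L=OWOW
After move 2 (U): U=RWRW F=YRGG R=BBYR B=OWBB L=GGOW
After move 3 (F'): F=RGYG U=RWBY R=OBOR D=GWYY L=GWOR
After move 4 (F'): F=GGRY U=RWOO R=WBGR D=WRYY L=GYOB
After move 5 (R'): R=BRWG U=RBOO F=GWRO D=WGYY B=YWRB
Query: B face = YWRB

Answer: Y W R B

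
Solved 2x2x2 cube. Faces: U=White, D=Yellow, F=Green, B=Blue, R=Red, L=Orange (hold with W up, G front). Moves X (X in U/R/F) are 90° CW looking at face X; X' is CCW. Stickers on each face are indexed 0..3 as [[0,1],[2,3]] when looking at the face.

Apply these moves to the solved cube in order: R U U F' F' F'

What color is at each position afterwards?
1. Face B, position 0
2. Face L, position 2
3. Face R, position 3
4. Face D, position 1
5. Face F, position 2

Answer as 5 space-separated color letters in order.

Answer: G O R O Y

Derivation:
After move 1 (R): R=RRRR U=WGWG F=GYGY D=YBYB B=WBWB
After move 2 (U): U=WWGG F=RRGY R=WBRR B=OOWB L=GYOO
After move 3 (U): U=GWGW F=WBGY R=OORR B=GYWB L=RROO
After move 4 (F'): F=BYWG U=GWOR R=BOYR D=ROYB L=RWOG
After move 5 (F'): F=YGBW U=GWBY R=OORR D=WGYB L=RROO
After move 6 (F'): F=GWYB U=GWOR R=GOWR D=ROYB L=RYOB
Query 1: B[0] = G
Query 2: L[2] = O
Query 3: R[3] = R
Query 4: D[1] = O
Query 5: F[2] = Y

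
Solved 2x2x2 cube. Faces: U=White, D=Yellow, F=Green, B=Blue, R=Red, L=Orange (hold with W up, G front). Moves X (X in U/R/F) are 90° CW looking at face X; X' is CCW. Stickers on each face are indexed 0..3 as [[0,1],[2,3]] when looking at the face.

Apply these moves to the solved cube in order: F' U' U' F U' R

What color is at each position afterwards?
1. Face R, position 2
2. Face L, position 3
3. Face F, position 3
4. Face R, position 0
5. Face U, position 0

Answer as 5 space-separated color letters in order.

Answer: R O Y W R

Derivation:
After move 1 (F'): F=GGGG U=WWRR R=YRYR D=OOYY L=OWOW
After move 2 (U'): U=WRWR F=OWGG R=GGYR B=YRBB L=BBOW
After move 3 (U'): U=RRWW F=BBGG R=OWYR B=GGBB L=YROW
After move 4 (F): F=GBGB U=RRWR R=WWWR D=YOYY L=YOOO
After move 5 (U'): U=RRRW F=YOGB R=GBWR B=WWBB L=GGOO
After move 6 (R): R=WGRB U=RORB F=YOGY D=YBYW B=WWRB
Query 1: R[2] = R
Query 2: L[3] = O
Query 3: F[3] = Y
Query 4: R[0] = W
Query 5: U[0] = R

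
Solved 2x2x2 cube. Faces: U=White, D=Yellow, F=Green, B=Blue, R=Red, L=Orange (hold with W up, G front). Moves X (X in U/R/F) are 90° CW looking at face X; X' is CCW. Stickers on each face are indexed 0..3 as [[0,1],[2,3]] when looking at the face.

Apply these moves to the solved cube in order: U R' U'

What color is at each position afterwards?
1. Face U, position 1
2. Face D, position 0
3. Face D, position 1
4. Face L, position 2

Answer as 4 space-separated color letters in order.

Answer: O Y R O

Derivation:
After move 1 (U): U=WWWW F=RRGG R=BBRR B=OOBB L=GGOO
After move 2 (R'): R=BRBR U=WBWO F=RWGW D=YRYG B=YOYB
After move 3 (U'): U=BOWW F=GGGW R=RWBR B=BRYB L=YOOO
Query 1: U[1] = O
Query 2: D[0] = Y
Query 3: D[1] = R
Query 4: L[2] = O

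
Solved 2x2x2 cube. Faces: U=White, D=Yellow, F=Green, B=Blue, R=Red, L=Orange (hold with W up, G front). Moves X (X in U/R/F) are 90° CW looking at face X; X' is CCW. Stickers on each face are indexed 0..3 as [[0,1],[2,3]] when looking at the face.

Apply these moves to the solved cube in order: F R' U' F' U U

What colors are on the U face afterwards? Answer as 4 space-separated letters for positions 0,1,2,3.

Answer: W G B B

Derivation:
After move 1 (F): F=GGGG U=WWOO R=WRWR D=RRYY L=OYOY
After move 2 (R'): R=RRWW U=WBOB F=GWGO D=RGYG B=YBRB
After move 3 (U'): U=BBWO F=OYGO R=GWWW B=RRRB L=YBOY
After move 4 (F'): F=YOOG U=BBGW R=GWRW D=BYYG L=YOOW
After move 5 (U): U=GBWB F=GWOG R=RRRW B=YORB L=YOOW
After move 6 (U): U=WGBB F=RROG R=YORW B=YORB L=GWOW
Query: U face = WGBB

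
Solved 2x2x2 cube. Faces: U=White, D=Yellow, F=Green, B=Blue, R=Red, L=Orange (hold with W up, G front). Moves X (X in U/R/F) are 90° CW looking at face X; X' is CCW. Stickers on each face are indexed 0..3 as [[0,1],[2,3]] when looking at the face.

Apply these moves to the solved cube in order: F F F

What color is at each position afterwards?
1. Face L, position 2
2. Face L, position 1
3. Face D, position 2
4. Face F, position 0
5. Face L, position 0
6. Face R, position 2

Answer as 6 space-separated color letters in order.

After move 1 (F): F=GGGG U=WWOO R=WRWR D=RRYY L=OYOY
After move 2 (F): F=GGGG U=WWYY R=OROR D=WWYY L=OROR
After move 3 (F): F=GGGG U=WWRR R=YRYR D=OOYY L=OWOW
Query 1: L[2] = O
Query 2: L[1] = W
Query 3: D[2] = Y
Query 4: F[0] = G
Query 5: L[0] = O
Query 6: R[2] = Y

Answer: O W Y G O Y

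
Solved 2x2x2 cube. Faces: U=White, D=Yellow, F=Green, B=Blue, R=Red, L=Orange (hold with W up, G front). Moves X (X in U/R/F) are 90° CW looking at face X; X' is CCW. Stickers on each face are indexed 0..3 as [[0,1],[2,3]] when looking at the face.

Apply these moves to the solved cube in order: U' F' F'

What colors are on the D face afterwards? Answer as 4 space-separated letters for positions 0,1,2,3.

After move 1 (U'): U=WWWW F=OOGG R=GGRR B=RRBB L=BBOO
After move 2 (F'): F=OGOG U=WWGR R=YGYR D=BOYY L=BWOW
After move 3 (F'): F=GGOO U=WWYY R=OGBR D=WWYY L=BROG
Query: D face = WWYY

Answer: W W Y Y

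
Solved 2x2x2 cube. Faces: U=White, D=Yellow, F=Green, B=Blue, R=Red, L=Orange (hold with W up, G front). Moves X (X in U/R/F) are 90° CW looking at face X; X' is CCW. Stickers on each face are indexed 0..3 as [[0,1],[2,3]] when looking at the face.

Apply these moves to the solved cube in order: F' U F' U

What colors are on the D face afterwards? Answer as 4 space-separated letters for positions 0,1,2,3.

Answer: G W Y Y

Derivation:
After move 1 (F'): F=GGGG U=WWRR R=YRYR D=OOYY L=OWOW
After move 2 (U): U=RWRW F=YRGG R=BBYR B=OWBB L=GGOW
After move 3 (F'): F=RGYG U=RWBY R=OBOR D=GWYY L=GWOR
After move 4 (U): U=BRYW F=OBYG R=OWOR B=GWBB L=RGOR
Query: D face = GWYY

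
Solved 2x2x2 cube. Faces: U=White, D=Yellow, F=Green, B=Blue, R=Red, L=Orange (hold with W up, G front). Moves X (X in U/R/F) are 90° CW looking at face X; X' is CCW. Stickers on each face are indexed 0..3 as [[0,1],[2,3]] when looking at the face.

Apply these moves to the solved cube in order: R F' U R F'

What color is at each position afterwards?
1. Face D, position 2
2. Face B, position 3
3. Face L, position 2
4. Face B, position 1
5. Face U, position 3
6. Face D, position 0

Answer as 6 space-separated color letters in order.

Answer: Y B O G R Y

Derivation:
After move 1 (R): R=RRRR U=WGWG F=GYGY D=YBYB B=WBWB
After move 2 (F'): F=YYGG U=WGRR R=BRYR D=OOYB L=OGOW
After move 3 (U): U=RWRG F=BRGG R=WBYR B=OGWB L=YYOW
After move 4 (R): R=YWRB U=RRRG F=BOGB D=OWYO B=GGWB
After move 5 (F'): F=OBBG U=RRYR R=WWOB D=YWYO L=YGOR
Query 1: D[2] = Y
Query 2: B[3] = B
Query 3: L[2] = O
Query 4: B[1] = G
Query 5: U[3] = R
Query 6: D[0] = Y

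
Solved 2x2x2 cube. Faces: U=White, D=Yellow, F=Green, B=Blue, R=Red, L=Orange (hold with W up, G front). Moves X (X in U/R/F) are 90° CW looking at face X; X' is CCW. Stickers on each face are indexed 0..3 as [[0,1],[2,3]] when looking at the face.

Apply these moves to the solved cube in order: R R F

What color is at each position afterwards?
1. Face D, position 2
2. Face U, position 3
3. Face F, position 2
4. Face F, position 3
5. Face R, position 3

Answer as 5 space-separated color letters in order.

Answer: Y O B B R

Derivation:
After move 1 (R): R=RRRR U=WGWG F=GYGY D=YBYB B=WBWB
After move 2 (R): R=RRRR U=WYWY F=GBGB D=YWYW B=GBGB
After move 3 (F): F=GGBB U=WYOO R=WRYR D=RRYW L=OYOW
Query 1: D[2] = Y
Query 2: U[3] = O
Query 3: F[2] = B
Query 4: F[3] = B
Query 5: R[3] = R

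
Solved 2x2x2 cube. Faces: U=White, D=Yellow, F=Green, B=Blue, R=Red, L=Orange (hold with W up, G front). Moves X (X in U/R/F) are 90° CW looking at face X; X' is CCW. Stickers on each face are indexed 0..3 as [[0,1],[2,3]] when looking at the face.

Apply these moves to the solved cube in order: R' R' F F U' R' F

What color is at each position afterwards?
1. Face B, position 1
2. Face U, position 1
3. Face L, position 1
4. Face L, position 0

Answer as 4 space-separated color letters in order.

After move 1 (R'): R=RRRR U=WBWB F=GWGW D=YGYG B=YBYB
After move 2 (R'): R=RRRR U=WYWY F=GBGB D=YWYW B=GBGB
After move 3 (F): F=GGBB U=WYOO R=WRYR D=RRYW L=OYOW
After move 4 (F): F=BGBG U=WYWY R=OROR D=YWYW L=OROR
After move 5 (U'): U=YYWW F=ORBG R=BGOR B=ORGB L=GBOR
After move 6 (R'): R=GRBO U=YGWO F=OYBW D=YRYG B=WRWB
After move 7 (F): F=BOWY U=YGRB R=WROO D=BGYG L=GYOR
Query 1: B[1] = R
Query 2: U[1] = G
Query 3: L[1] = Y
Query 4: L[0] = G

Answer: R G Y G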